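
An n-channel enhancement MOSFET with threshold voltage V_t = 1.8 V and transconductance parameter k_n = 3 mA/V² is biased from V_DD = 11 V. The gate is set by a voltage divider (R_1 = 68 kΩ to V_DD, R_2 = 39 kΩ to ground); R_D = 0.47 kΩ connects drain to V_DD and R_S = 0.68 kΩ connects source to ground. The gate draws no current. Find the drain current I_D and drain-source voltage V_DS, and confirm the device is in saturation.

I_D ≈ 1.7 mA, V_DS ≈ 9.1 V

V_G = V_DD·R_2/(R_1+R_2) = 11×39/107 = 4.01 V.
Assume saturation: I_D = (k_n/2)(V_GS − V_t)² with V_GS = V_G − I_D·R_S = 4.01 − 0.68·I_D.
Substituting gives 0.694·I_D² − 5.51·I_D + 7.32 = 0, with roots I_D = 1.69 or 6.25 mA.
The root I_D = 6.25 mA gives V_GS = -0.241 V ≤ V_t, so take I_D = 1.69 mA.
Then V_GS = 2.86 V and V_DS = V_DD − I_D(R_D+R_S) = 11 − 1.69×1.15 = 9.06 V.
Saturation requires V_DS ≥ V_GS − V_t = 1.06 V; 9.06 ≥ 1.06 ✓.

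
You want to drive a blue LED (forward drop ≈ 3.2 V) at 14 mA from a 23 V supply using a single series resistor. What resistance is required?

The resistor drops V_S − V_D = 23 − 3.2 = 19.8 V at 14 mA.
R = 19.8 V / 14 mA = 1.41 kΩ.

R ≈ 1.4 kΩ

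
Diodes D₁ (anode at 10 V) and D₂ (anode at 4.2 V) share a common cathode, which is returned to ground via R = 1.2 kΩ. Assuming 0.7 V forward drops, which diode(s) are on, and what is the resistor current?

Only D₁ conducts; I_R ≈ 7.8 mA

Assume both conduct. Then node N would need to be at both 10−0.7 = 9.3 V and 4.2−0.7 = 3.5 V, which is impossible.
Assume only D₁ conducts: V_N = 10 − 0.7 = 9.3 V, so I_R = 9.3/1.2 = 7.75 mA.
Check D₂: its anode-to-cathode voltage is 4.2 − 9.3 = -5.1 V < 0.7 V, so it is off. The assumption is consistent.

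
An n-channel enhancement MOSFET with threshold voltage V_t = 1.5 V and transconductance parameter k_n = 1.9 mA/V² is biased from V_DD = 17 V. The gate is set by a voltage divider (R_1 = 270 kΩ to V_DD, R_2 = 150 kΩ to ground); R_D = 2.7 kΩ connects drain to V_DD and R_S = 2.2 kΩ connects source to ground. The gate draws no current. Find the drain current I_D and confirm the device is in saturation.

I_D ≈ 1.5 mA

V_G = V_DD·R_2/(R_1+R_2) = 17×150/420 = 6.07 V.
Assume saturation: I_D = (k_n/2)(V_GS − V_t)² with V_GS = V_G − I_D·R_S = 6.07 − 2.2·I_D.
Substituting gives 4.6·I_D² − 20.1·I_D + 19.9 = 0, with roots I_D = 1.51 or 2.87 mA.
The root I_D = 2.87 mA gives V_GS = -0.237 V ≤ V_t, so take I_D = 1.51 mA.
Then V_GS = 2.76 V and V_DS = V_DD − I_D(R_D+R_S) = 17 − 1.51×4.9 = 9.62 V.
Saturation requires V_DS ≥ V_GS − V_t = 1.26 V; 9.62 ≥ 1.26 ✓.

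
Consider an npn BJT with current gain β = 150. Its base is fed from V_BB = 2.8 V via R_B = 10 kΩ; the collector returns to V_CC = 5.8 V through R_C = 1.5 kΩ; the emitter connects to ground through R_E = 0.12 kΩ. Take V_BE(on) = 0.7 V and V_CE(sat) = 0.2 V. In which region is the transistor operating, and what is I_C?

saturation; I_C ≈ 3.4 mA

Assume active: I_B = (2.8 − 0.7)/(10 + 151×0.12) = 0.0747 mA, I_C = β·I_B = 11.2 mA.
Then V_CE = 5.8 − 11.2×1.5 − 11.3×0.12 = -12.4 V < 0.2 V — the active assumption fails.
Re-solve with V_CE = 0.2 V. KCL at the emitter: V_E/R_E = (V_BB−0.7−V_E)/R_B + (V_CC−0.2−V_E)/R_C, giving V_E = 0.433 V.
I_C = (V_CC − 0.2 − V_E)/R_C = (5.6 − 0.433)/1.5 = 3.44 mA.
Check: I_B = (2.1 − 0.433)/10 = 0.167 mA, and β·I_B = 25 mA > I_C, confirming saturation.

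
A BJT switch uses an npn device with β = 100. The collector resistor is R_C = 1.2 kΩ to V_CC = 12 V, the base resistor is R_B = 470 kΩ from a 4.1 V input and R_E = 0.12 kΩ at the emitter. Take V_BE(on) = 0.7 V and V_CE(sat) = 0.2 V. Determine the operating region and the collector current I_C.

Assume active. Base-emitter loop: I_B = (V_BB − V_BE)/(R_B + (β+1)R_E) = (4.1 − 0.7)/(470 + 101×0.12) = 0.00705 mA.
I_C = β·I_B = 100×0.00705 = 0.705 mA.
V_CE = V_CC − I_C·R_C − I_E·R_E = 12 − 0.705×1.2 − 0.712×0.12 = 11.1 V > V_CE(sat), so the active-region assumption holds.

active; I_C ≈ 0.71 mA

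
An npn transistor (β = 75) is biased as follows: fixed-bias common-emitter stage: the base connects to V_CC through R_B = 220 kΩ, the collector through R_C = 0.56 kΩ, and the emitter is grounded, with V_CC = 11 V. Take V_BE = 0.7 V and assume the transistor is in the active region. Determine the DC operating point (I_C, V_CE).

I_C ≈ 3.5 mA, V_CE ≈ 9 V

Base loop: V_CC = I_B·R_B + V_BE, so I_B = (11 − 0.7)/220 kΩ = 0.0468 mA.
In the active region I_C = β·I_B = 75 × 0.0468 = 3.51 mA.
Collector loop: V_CE = V_CC − I_C·R_C = 11 − 3.51×0.56 = 9.03 V.
Since V_CE = 9.03 V > V_CE(sat) ≈ 0.2 V, the transistor is in the active region as assumed.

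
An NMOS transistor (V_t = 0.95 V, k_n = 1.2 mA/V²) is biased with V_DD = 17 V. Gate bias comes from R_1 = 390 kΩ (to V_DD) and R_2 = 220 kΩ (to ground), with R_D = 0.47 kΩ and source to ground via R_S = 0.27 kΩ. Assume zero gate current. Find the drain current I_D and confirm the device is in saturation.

I_D ≈ 6.8 mA

V_G = V_DD·R_2/(R_1+R_2) = 17×220/610 = 6.13 V.
Assume saturation: I_D = (k_n/2)(V_GS − V_t)² with V_GS = V_G − I_D·R_S = 6.13 − 0.27·I_D.
Substituting gives 0.0437·I_D² − 2.68·I_D + 16.1 = 0, with roots I_D = 6.76 or 54.5 mA.
The root I_D = 54.5 mA gives V_GS = -8.58 V ≤ V_t, so take I_D = 6.76 mA.
Then V_GS = 4.31 V and V_DS = V_DD − I_D(R_D+R_S) = 17 − 6.76×0.74 = 12 V.
Saturation requires V_DS ≥ V_GS − V_t = 3.36 V; 12 ≥ 3.36 ✓.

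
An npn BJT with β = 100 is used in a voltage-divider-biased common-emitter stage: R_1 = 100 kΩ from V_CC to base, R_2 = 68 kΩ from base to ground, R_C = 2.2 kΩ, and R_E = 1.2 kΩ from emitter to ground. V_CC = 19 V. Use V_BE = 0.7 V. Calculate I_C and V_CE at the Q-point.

I_C ≈ 4.3 mA, V_CE ≈ 4.2 V

Thevenize the base divider: V_Th = V_CC·R_2/(R_1+R_2) = 19×68/168 = 7.69 V, R_Th = R_1‖R_2 = 40.5 kΩ.
Base-emitter loop: V_Th = I_B·R_Th + V_BE + (β+1)I_B·R_E, so I_B = (7.69 − 0.7) / (40.5 + 101×1.2) = 0.0432 mA.
I_C = β·I_B = 100×0.0432 = 4.32 mA, and I_E = (β+1)I_B = 4.37 mA.
V_CE = V_CC − I_C·R_C − I_E·R_E = 19 − 4.32×2.2 − 4.37×1.2 = 4.25 V.
V_CE = 4.25 V > 0.2 V confirms active-region operation.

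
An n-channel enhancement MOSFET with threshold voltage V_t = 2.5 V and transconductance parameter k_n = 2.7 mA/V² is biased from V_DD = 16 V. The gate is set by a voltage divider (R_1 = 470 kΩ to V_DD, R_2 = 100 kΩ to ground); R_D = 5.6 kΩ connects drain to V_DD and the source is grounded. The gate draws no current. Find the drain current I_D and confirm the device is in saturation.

I_D ≈ 0.13 mA

V_G = V_DD·R_2/(R_1+R_2) = 16×100/570 = 2.81 V. With the source grounded, V_GS = V_G = 2.81 V.
Assume saturation: I_D = (k_n/2)(V_GS − V_t)² = (2.7/2)×(2.81 − 2.5)² = 1.35×0.307² = 0.127 mA.
V_DS = V_DD − I_D·R_D = 16 − 0.127×5.6 = 15.3 V.
Saturation requires V_DS ≥ V_GS − V_t = 0.307 V; 15.3 ≥ 0.307 ✓.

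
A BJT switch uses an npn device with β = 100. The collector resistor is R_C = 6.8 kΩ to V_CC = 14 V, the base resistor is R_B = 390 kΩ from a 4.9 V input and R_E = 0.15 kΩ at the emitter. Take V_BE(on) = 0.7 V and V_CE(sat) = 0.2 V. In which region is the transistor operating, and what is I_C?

Assume active. Base-emitter loop: I_B = (V_BB − V_BE)/(R_B + (β+1)R_E) = (4.9 − 0.7)/(390 + 101×0.15) = 0.0104 mA.
I_C = β·I_B = 100×0.0104 = 1.04 mA.
V_CE = V_CC − I_C·R_C − I_E·R_E = 14 − 1.04×6.8 − 1.05×0.15 = 6.79 V > V_CE(sat), so the active-region assumption holds.

active; I_C ≈ 1 mA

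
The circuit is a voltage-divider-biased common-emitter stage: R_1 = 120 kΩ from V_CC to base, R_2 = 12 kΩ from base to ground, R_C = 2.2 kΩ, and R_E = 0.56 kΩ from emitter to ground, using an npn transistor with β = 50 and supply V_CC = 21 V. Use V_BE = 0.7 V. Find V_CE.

V_CE ≈ 17 V

Thevenize the base divider: V_Th = V_CC·R_2/(R_1+R_2) = 21×12/132 = 1.91 V, R_Th = R_1‖R_2 = 10.9 kΩ.
Base-emitter loop: V_Th = I_B·R_Th + V_BE + (β+1)I_B·R_E, so I_B = (1.91 − 0.7) / (10.9 + 51×0.56) = 0.0306 mA.
I_C = β·I_B = 50×0.0306 = 1.53 mA, and I_E = (β+1)I_B = 1.56 mA.
V_CE = V_CC − I_C·R_C − I_E·R_E = 21 − 1.53×2.2 − 1.56×0.56 = 16.8 V.
V_CE = 16.8 V > 0.2 V confirms active-region operation.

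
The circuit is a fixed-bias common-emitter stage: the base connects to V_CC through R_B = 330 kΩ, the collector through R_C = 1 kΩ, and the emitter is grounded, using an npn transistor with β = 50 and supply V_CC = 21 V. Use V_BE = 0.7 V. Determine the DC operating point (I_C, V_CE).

I_C ≈ 3.1 mA, V_CE ≈ 18 V

Base loop: V_CC = I_B·R_B + V_BE, so I_B = (21 − 0.7)/330 kΩ = 0.0615 mA.
In the active region I_C = β·I_B = 50 × 0.0615 = 3.08 mA.
Collector loop: V_CE = V_CC − I_C·R_C = 21 − 3.08×1 = 17.9 V.
Since V_CE = 17.9 V > V_CE(sat) ≈ 0.2 V, the transistor is in the active region as assumed.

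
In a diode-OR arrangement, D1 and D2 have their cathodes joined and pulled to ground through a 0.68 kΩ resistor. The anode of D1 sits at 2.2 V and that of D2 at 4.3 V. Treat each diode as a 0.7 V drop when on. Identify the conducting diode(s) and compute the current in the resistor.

Assume both conduct. Then node N would need to be at both 2.2−0.7 = 1.5 V and 4.3−0.7 = 3.6 V, which is impossible.
Assume only D2 conducts: V_N = 4.3 − 0.7 = 3.6 V, so I_R = 3.6/0.68 = 5.29 mA.
Check D1: its anode-to-cathode voltage is 2.2 − 3.6 = -1.4 V < 0.7 V, so it is off. The assumption is consistent.

Only D2 conducts; I_R ≈ 5.3 mA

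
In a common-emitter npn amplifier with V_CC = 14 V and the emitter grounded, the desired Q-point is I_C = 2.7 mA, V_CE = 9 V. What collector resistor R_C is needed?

Collector loop: V_CC = I_C·R_C + V_CE.
R_C = (V_CC − V_CE)/I_C = (14 − 9)/2.7 = 1.85 kΩ.

R_C ≈ 1.9 kΩ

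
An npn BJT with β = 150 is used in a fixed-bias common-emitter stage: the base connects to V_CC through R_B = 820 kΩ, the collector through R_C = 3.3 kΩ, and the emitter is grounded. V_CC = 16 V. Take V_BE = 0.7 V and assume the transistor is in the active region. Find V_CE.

V_CE ≈ 6.8 V

Base loop: V_CC = I_B·R_B + V_BE, so I_B = (16 − 0.7)/820 kΩ = 0.0187 mA.
In the active region I_C = β·I_B = 150 × 0.0187 = 2.8 mA.
Collector loop: V_CE = V_CC − I_C·R_C = 16 − 2.8×3.3 = 6.76 V.
Since V_CE = 6.76 V > V_CE(sat) ≈ 0.2 V, the transistor is in the active region as assumed.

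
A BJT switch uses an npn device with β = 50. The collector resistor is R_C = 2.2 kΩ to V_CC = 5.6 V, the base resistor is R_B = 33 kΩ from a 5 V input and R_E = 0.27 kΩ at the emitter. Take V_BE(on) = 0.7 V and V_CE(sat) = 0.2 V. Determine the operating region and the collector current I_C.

saturation; I_C ≈ 2.2 mA

Assume active: I_B = (5 − 0.7)/(33 + 51×0.27) = 0.0919 mA, I_C = β·I_B = 4.6 mA.
Then V_CE = 5.6 − 4.6×2.2 − 4.69×0.27 = -5.78 V < 0.2 V — the active assumption fails.
Re-solve with V_CE = 0.2 V. KCL at the emitter: V_E/R_E = (V_BB−0.7−V_E)/R_B + (V_CC−0.2−V_E)/R_C, giving V_E = 0.617 V.
I_C = (V_CC − 0.2 − V_E)/R_C = (5.4 − 0.617)/2.2 = 2.17 mA.
Check: I_B = (4.3 − 0.617)/33 = 0.112 mA, and β·I_B = 5.58 mA > I_C, confirming saturation.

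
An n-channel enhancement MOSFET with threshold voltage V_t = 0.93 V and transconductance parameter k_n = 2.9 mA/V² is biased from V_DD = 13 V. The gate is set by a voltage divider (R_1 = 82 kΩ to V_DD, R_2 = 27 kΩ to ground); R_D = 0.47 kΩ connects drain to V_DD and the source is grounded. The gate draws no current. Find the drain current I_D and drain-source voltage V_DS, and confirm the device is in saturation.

V_G = V_DD·R_2/(R_1+R_2) = 13×27/109 = 3.22 V. With the source grounded, V_GS = V_G = 3.22 V.
Assume saturation: I_D = (k_n/2)(V_GS − V_t)² = (2.9/2)×(3.22 − 0.93)² = 1.45×2.29² = 7.61 mA.
V_DS = V_DD − I_D·R_D = 13 − 7.61×0.47 = 9.43 V.
Saturation requires V_DS ≥ V_GS − V_t = 2.29 V; 9.43 ≥ 2.29 ✓.

I_D ≈ 7.6 mA, V_DS ≈ 9.4 V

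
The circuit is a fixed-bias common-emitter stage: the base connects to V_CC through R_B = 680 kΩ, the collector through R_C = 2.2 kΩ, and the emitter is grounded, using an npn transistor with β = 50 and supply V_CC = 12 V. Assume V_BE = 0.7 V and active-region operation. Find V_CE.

Base loop: V_CC = I_B·R_B + V_BE, so I_B = (12 − 0.7)/680 kΩ = 0.0166 mA.
In the active region I_C = β·I_B = 50 × 0.0166 = 0.831 mA.
Collector loop: V_CE = V_CC − I_C·R_C = 12 − 0.831×2.2 = 10.2 V.
Since V_CE = 10.2 V > V_CE(sat) ≈ 0.2 V, the transistor is in the active region as assumed.

V_CE ≈ 10 V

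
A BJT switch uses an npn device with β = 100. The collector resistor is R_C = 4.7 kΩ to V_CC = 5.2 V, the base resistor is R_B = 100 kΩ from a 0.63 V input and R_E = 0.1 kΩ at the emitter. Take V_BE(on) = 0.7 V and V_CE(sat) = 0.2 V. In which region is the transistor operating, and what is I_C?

V_BB = 0.63 V ≤ V_BE(on) = 0.7 V, so the base-emitter junction is not forward biased.
The transistor is in cutoff: I_B = I_C = 0.

cutoff; I_C ≈ 0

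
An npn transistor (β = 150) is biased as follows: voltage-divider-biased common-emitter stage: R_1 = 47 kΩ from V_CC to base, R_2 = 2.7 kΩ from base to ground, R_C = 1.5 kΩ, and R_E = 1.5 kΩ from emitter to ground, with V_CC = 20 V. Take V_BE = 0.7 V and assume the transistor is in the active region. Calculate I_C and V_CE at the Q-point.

I_C ≈ 0.25 mA, V_CE ≈ 19 V

Thevenize the base divider: V_Th = V_CC·R_2/(R_1+R_2) = 20×2.7/49.7 = 1.09 V, R_Th = R_1‖R_2 = 2.55 kΩ.
Base-emitter loop: V_Th = I_B·R_Th + V_BE + (β+1)I_B·R_E, so I_B = (1.09 − 0.7) / (2.55 + 151×1.5) = 0.00169 mA.
I_C = β·I_B = 150×0.00169 = 0.253 mA, and I_E = (β+1)I_B = 0.255 mA.
V_CE = V_CC − I_C·R_C − I_E·R_E = 20 − 0.253×1.5 − 0.255×1.5 = 19.2 V.
V_CE = 19.2 V > 0.2 V confirms active-region operation.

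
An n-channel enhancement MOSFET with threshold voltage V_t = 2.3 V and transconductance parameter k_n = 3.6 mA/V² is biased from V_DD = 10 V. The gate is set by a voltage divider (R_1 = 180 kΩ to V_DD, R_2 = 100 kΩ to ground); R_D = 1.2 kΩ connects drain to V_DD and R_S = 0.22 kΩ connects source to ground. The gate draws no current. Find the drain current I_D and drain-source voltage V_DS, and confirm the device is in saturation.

V_G = V_DD·R_2/(R_1+R_2) = 10×100/280 = 3.57 V.
Assume saturation: I_D = (k_n/2)(V_GS − V_t)² with V_GS = V_G − I_D·R_S = 3.57 − 0.22·I_D.
Substituting gives 0.0871·I_D² − 2.01·I_D + 2.91 = 0, with roots I_D = 1.55 or 21.5 mA.
The root I_D = 21.5 mA gives V_GS = -1.15 V ≤ V_t, so take I_D = 1.55 mA.
Then V_GS = 3.23 V and V_DS = V_DD − I_D(R_D+R_S) = 10 − 1.55×1.42 = 7.79 V.
Saturation requires V_DS ≥ V_GS − V_t = 0.929 V; 7.79 ≥ 0.929 ✓.

I_D ≈ 1.6 mA, V_DS ≈ 7.8 V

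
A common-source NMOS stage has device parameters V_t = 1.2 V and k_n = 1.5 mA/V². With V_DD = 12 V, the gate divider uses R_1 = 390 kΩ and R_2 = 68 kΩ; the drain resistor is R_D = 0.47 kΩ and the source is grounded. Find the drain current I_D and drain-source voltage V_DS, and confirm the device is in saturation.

I_D ≈ 0.25 mA, V_DS ≈ 12 V

V_G = V_DD·R_2/(R_1+R_2) = 12×68/458 = 1.78 V. With the source grounded, V_GS = V_G = 1.78 V.
Assume saturation: I_D = (k_n/2)(V_GS − V_t)² = (1.5/2)×(1.78 − 1.2)² = 0.75×0.582² = 0.254 mA.
V_DS = V_DD − I_D·R_D = 12 − 0.254×0.47 = 11.9 V.
Saturation requires V_DS ≥ V_GS − V_t = 0.582 V; 11.9 ≥ 0.582 ✓.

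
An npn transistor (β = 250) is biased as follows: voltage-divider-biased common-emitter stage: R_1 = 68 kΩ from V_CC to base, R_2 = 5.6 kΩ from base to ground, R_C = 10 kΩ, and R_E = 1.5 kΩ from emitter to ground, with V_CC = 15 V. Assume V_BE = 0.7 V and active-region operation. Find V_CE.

Thevenize the base divider: V_Th = V_CC·R_2/(R_1+R_2) = 15×5.6/73.6 = 1.14 V, R_Th = R_1‖R_2 = 5.17 kΩ.
Base-emitter loop: V_Th = I_B·R_Th + V_BE + (β+1)I_B·R_E, so I_B = (1.14 − 0.7) / (5.17 + 251×1.5) = 0.00116 mA.
I_C = β·I_B = 250×0.00116 = 0.289 mA, and I_E = (β+1)I_B = 0.29 mA.
V_CE = V_CC − I_C·R_C − I_E·R_E = 15 − 0.289×10 − 0.29×1.5 = 11.7 V.
V_CE = 11.7 V > 0.2 V confirms active-region operation.

V_CE ≈ 12 V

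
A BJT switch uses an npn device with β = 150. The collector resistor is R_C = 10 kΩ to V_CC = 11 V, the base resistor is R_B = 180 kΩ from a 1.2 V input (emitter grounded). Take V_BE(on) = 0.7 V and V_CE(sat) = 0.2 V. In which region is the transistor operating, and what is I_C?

Assume active. Base-emitter loop: I_B = (V_BB − V_BE)/R_B = (1.2 − 0.7)/180 = 0.00278 mA.
I_C = β·I_B = 150×0.00278 = 0.417 mA.
V_CE = V_CC − I_C·R_C = 11 − 0.417×10 = 6.83 V > V_CE(sat), so the active-region assumption holds.

active; I_C ≈ 0.42 mA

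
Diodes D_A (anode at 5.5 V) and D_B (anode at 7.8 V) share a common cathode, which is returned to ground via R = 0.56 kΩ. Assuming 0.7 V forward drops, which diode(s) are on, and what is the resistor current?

Only D_B conducts; I_R ≈ 13 mA

Assume both conduct. Then node N would need to be at both 5.5−0.7 = 4.8 V and 7.8−0.7 = 7.1 V, which is impossible.
Assume only D_B conducts: V_N = 7.8 − 0.7 = 7.1 V, so I_R = 7.1/0.56 = 12.7 mA.
Check D_A: its anode-to-cathode voltage is 5.5 − 7.1 = -1.6 V < 0.7 V, so it is off. The assumption is consistent.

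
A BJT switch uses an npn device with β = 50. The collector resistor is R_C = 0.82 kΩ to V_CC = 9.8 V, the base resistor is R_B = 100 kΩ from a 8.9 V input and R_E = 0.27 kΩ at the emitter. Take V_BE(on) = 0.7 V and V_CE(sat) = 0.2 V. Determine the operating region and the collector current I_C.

active; I_C ≈ 3.6 mA

Assume active. Base-emitter loop: I_B = (V_BB − V_BE)/(R_B + (β+1)R_E) = (8.9 − 0.7)/(100 + 51×0.27) = 0.0721 mA.
I_C = β·I_B = 50×0.0721 = 3.6 mA.
V_CE = V_CC − I_C·R_C − I_E·R_E = 9.8 − 3.6×0.82 − 3.68×0.27 = 5.85 V > V_CE(sat), so the active-region assumption holds.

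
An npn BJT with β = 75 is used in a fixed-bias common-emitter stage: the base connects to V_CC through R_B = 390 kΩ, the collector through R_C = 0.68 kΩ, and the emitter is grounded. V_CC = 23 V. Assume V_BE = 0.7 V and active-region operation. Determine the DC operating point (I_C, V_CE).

Base loop: V_CC = I_B·R_B + V_BE, so I_B = (23 − 0.7)/390 kΩ = 0.0572 mA.
In the active region I_C = β·I_B = 75 × 0.0572 = 4.29 mA.
Collector loop: V_CE = V_CC − I_C·R_C = 23 − 4.29×0.68 = 20.1 V.
Since V_CE = 20.1 V > V_CE(sat) ≈ 0.2 V, the transistor is in the active region as assumed.

I_C ≈ 4.3 mA, V_CE ≈ 20 V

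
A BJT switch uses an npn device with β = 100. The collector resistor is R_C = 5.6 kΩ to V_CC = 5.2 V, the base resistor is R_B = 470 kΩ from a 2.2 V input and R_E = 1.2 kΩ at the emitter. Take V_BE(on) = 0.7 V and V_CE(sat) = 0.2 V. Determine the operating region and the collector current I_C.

Assume active. Base-emitter loop: I_B = (V_BB − V_BE)/(R_B + (β+1)R_E) = (2.2 − 0.7)/(470 + 101×1.2) = 0.00254 mA.
I_C = β·I_B = 100×0.00254 = 0.254 mA.
V_CE = V_CC − I_C·R_C − I_E·R_E = 5.2 − 0.254×5.6 − 0.256×1.2 = 3.47 V > V_CE(sat), so the active-region assumption holds.

active; I_C ≈ 0.25 mA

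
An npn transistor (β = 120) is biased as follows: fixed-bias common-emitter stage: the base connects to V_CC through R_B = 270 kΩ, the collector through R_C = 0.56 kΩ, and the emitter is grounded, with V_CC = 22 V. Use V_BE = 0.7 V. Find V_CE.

Base loop: V_CC = I_B·R_B + V_BE, so I_B = (22 − 0.7)/270 kΩ = 0.0789 mA.
In the active region I_C = β·I_B = 120 × 0.0789 = 9.47 mA.
Collector loop: V_CE = V_CC − I_C·R_C = 22 − 9.47×0.56 = 16.7 V.
Since V_CE = 16.7 V > V_CE(sat) ≈ 0.2 V, the transistor is in the active region as assumed.

V_CE ≈ 17 V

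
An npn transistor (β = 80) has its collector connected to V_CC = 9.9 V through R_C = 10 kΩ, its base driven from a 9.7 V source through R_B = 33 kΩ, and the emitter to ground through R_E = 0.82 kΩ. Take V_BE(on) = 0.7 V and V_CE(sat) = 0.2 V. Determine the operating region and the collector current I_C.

Assume active: I_B = (9.7 − 0.7)/(33 + 81×0.82) = 0.0905 mA, I_C = β·I_B = 7.24 mA.
Then V_CE = 9.9 − 7.24×10 − 7.33×0.82 = -68.5 V < 0.2 V — the active assumption fails.
Re-solve with V_CE = 0.2 V. KCL at the emitter: V_E/R_E = (V_BB−0.7−V_E)/R_B + (V_CC−0.2−V_E)/R_C, giving V_E = 0.921 V.
I_C = (V_CC − 0.2 − V_E)/R_C = (9.7 − 0.921)/10 = 0.878 mA.
Check: I_B = (9 − 0.921)/33 = 0.245 mA, and β·I_B = 19.6 mA > I_C, confirming saturation.

saturation; I_C ≈ 0.88 mA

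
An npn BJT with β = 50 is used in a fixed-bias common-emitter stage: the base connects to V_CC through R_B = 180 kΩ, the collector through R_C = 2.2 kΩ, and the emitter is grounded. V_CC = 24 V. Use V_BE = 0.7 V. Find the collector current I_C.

Base loop: V_CC = I_B·R_B + V_BE, so I_B = (24 − 0.7)/180 kΩ = 0.129 mA.
In the active region I_C = β·I_B = 50 × 0.129 = 6.47 mA.
Collector loop: V_CE = V_CC − I_C·R_C = 24 − 6.47×2.2 = 9.76 V.
Since V_CE = 9.76 V > V_CE(sat) ≈ 0.2 V, the transistor is in the active region as assumed.

I_C ≈ 6.5 mA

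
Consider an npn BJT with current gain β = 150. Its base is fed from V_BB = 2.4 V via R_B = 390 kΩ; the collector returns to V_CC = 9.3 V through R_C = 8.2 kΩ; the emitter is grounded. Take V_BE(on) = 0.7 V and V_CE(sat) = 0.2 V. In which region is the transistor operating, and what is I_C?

active; I_C ≈ 0.65 mA

Assume active. Base-emitter loop: I_B = (V_BB − V_BE)/R_B = (2.4 − 0.7)/390 = 0.00436 mA.
I_C = β·I_B = 150×0.00436 = 0.654 mA.
V_CE = V_CC − I_C·R_C = 9.3 − 0.654×8.2 = 3.94 V > V_CE(sat), so the active-region assumption holds.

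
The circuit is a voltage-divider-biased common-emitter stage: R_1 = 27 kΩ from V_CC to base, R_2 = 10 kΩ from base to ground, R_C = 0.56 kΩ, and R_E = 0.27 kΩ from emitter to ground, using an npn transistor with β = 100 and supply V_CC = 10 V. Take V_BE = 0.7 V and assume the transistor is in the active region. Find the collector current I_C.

Thevenize the base divider: V_Th = V_CC·R_2/(R_1+R_2) = 10×10/37 = 2.7 V, R_Th = R_1‖R_2 = 7.3 kΩ.
Base-emitter loop: V_Th = I_B·R_Th + V_BE + (β+1)I_B·R_E, so I_B = (2.7 − 0.7) / (7.3 + 101×0.27) = 0.0579 mA.
I_C = β·I_B = 100×0.0579 = 5.79 mA, and I_E = (β+1)I_B = 5.85 mA.
V_CE = V_CC − I_C·R_C − I_E·R_E = 10 − 5.79×0.56 − 5.85×0.27 = 5.18 V.
V_CE = 5.18 V > 0.2 V confirms active-region operation.

I_C ≈ 5.8 mA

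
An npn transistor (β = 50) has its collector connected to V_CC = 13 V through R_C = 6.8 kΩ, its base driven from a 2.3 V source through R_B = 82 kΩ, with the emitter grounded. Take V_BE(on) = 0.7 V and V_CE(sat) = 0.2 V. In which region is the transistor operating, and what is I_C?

Assume active. Base-emitter loop: I_B = (V_BB − V_BE)/R_B = (2.3 − 0.7)/82 = 0.0195 mA.
I_C = β·I_B = 50×0.0195 = 0.976 mA.
V_CE = V_CC − I_C·R_C = 13 − 0.976×6.8 = 6.37 V > V_CE(sat), so the active-region assumption holds.

active; I_C ≈ 0.98 mA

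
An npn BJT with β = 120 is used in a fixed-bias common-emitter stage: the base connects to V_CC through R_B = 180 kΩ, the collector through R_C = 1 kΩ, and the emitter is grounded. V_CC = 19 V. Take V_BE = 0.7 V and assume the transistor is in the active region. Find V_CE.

V_CE ≈ 6.8 V

Base loop: V_CC = I_B·R_B + V_BE, so I_B = (19 − 0.7)/180 kΩ = 0.102 mA.
In the active region I_C = β·I_B = 120 × 0.102 = 12.2 mA.
Collector loop: V_CE = V_CC − I_C·R_C = 19 − 12.2×1 = 6.8 V.
Since V_CE = 6.8 V > V_CE(sat) ≈ 0.2 V, the transistor is in the active region as assumed.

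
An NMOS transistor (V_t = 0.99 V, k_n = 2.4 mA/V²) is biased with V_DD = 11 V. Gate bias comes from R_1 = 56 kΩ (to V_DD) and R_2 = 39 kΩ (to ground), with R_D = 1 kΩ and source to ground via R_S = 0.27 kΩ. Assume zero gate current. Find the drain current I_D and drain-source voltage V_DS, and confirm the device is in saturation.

V_G = V_DD·R_2/(R_1+R_2) = 11×39/95 = 4.52 V.
Assume saturation: I_D = (k_n/2)(V_GS − V_t)² with V_GS = V_G − I_D·R_S = 4.52 − 0.27·I_D.
Substituting gives 0.0875·I_D² − 3.28·I_D + 14.9 = 0, with roots I_D = 5.29 or 32.3 mA.
The root I_D = 32.3 mA gives V_GS = -4.2 V ≤ V_t, so take I_D = 5.29 mA.
Then V_GS = 3.09 V and V_DS = V_DD − I_D(R_D+R_S) = 11 − 5.29×1.27 = 4.29 V.
Saturation requires V_DS ≥ V_GS − V_t = 2.1 V; 4.29 ≥ 2.1 ✓.

I_D ≈ 5.3 mA, V_DS ≈ 4.3 V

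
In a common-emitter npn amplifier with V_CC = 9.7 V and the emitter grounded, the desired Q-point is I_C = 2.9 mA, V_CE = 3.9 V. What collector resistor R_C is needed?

Collector loop: V_CC = I_C·R_C + V_CE.
R_C = (V_CC − V_CE)/I_C = (9.7 − 3.9)/2.9 = 2 kΩ.

R_C ≈ 2 kΩ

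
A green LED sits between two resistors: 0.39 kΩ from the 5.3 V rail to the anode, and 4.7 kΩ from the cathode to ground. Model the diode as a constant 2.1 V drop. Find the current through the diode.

I ≈ 0.63 mA

The two resistors are in series with the diode, so KVL gives 5.3 = I·0.39 + 2.1 + I·4.7.
I = (5.3 − 2.1) / (0.39 + 4.7) kΩ = 3.2 / 5.09 = 0.629 mA.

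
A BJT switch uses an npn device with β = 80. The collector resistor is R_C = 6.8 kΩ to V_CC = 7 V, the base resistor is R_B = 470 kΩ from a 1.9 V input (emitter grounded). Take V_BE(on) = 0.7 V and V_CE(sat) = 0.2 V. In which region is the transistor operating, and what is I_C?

active; I_C ≈ 0.2 mA

Assume active. Base-emitter loop: I_B = (V_BB − V_BE)/R_B = (1.9 − 0.7)/470 = 0.00255 mA.
I_C = β·I_B = 80×0.00255 = 0.204 mA.
V_CE = V_CC − I_C·R_C = 7 − 0.204×6.8 = 5.61 V > V_CE(sat), so the active-region assumption holds.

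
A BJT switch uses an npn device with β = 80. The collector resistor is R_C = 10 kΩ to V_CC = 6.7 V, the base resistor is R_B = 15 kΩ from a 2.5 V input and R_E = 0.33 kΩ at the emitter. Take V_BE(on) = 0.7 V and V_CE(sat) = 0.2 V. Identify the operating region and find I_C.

saturation; I_C ≈ 0.63 mA

Assume active: I_B = (2.5 − 0.7)/(15 + 81×0.33) = 0.0431 mA, I_C = β·I_B = 3.45 mA.
Then V_CE = 6.7 − 3.45×10 − 3.49×0.33 = -29 V < 0.2 V — the active assumption fails.
Re-solve with V_CE = 0.2 V. KCL at the emitter: V_E/R_E = (V_BB−0.7−V_E)/R_B + (V_CC−0.2−V_E)/R_C, giving V_E = 0.241 V.
I_C = (V_CC − 0.2 − V_E)/R_C = (6.5 − 0.241)/10 = 0.626 mA.
Check: I_B = (1.8 − 0.241)/15 = 0.104 mA, and β·I_B = 8.32 mA > I_C, confirming saturation.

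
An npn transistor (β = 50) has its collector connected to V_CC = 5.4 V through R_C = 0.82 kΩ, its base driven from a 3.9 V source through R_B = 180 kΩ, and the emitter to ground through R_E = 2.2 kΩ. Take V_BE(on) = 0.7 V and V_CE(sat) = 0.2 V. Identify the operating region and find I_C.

active; I_C ≈ 0.55 mA

Assume active. Base-emitter loop: I_B = (V_BB − V_BE)/(R_B + (β+1)R_E) = (3.9 − 0.7)/(180 + 51×2.2) = 0.011 mA.
I_C = β·I_B = 50×0.011 = 0.548 mA.
V_CE = V_CC − I_C·R_C − I_E·R_E = 5.4 − 0.548×0.82 − 0.559×2.2 = 3.72 V > V_CE(sat), so the active-region assumption holds.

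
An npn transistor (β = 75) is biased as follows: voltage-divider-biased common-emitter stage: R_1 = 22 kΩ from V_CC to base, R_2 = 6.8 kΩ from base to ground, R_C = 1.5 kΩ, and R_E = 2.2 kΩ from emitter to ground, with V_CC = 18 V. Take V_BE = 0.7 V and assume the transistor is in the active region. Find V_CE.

V_CE ≈ 12 V

Thevenize the base divider: V_Th = V_CC·R_2/(R_1+R_2) = 18×6.8/28.8 = 4.25 V, R_Th = R_1‖R_2 = 5.19 kΩ.
Base-emitter loop: V_Th = I_B·R_Th + V_BE + (β+1)I_B·R_E, so I_B = (4.25 − 0.7) / (5.19 + 76×2.2) = 0.0206 mA.
I_C = β·I_B = 75×0.0206 = 1.54 mA, and I_E = (β+1)I_B = 1.57 mA.
V_CE = V_CC − I_C·R_C − I_E·R_E = 18 − 1.54×1.5 − 1.57×2.2 = 12.2 V.
V_CE = 12.2 V > 0.2 V confirms active-region operation.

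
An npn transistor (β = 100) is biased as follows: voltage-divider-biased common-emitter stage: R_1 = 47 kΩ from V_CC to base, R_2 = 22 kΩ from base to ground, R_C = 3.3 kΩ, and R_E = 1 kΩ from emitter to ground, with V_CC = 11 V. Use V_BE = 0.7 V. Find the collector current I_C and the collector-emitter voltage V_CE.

Thevenize the base divider: V_Th = V_CC·R_2/(R_1+R_2) = 11×22/69 = 3.51 V, R_Th = R_1‖R_2 = 15 kΩ.
Base-emitter loop: V_Th = I_B·R_Th + V_BE + (β+1)I_B·R_E, so I_B = (3.51 − 0.7) / (15 + 101×1) = 0.0242 mA.
I_C = β·I_B = 100×0.0242 = 2.42 mA, and I_E = (β+1)I_B = 2.44 mA.
V_CE = V_CC − I_C·R_C − I_E·R_E = 11 − 2.42×3.3 − 2.44×1 = 0.568 V.
V_CE = 0.568 V > 0.2 V confirms active-region operation.

I_C ≈ 2.4 mA, V_CE ≈ 0.57 V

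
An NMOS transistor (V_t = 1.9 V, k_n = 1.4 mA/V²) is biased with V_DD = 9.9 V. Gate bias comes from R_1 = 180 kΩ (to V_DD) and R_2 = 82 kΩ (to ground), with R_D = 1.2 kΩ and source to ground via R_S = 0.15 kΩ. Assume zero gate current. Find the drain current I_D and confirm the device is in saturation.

I_D ≈ 0.81 mA

V_G = V_DD·R_2/(R_1+R_2) = 9.9×82/262 = 3.1 V.
Assume saturation: I_D = (k_n/2)(V_GS − V_t)² with V_GS = V_G − I_D·R_S = 3.1 − 0.15·I_D.
Substituting gives 0.0158·I_D² − 1.25·I_D + 1.01 = 0, with roots I_D = 0.812 or 78.7 mA.
The root I_D = 78.7 mA gives V_GS = -8.7 V ≤ V_t, so take I_D = 0.812 mA.
Then V_GS = 2.98 V and V_DS = V_DD − I_D(R_D+R_S) = 9.9 − 0.812×1.35 = 8.8 V.
Saturation requires V_DS ≥ V_GS − V_t = 1.08 V; 8.8 ≥ 1.08 ✓.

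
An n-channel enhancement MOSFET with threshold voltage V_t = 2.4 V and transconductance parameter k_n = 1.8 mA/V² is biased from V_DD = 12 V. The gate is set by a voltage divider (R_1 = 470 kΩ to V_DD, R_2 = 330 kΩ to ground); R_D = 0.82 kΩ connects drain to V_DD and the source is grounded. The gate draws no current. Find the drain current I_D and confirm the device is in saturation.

V_G = V_DD·R_2/(R_1+R_2) = 12×330/800 = 4.95 V. With the source grounded, V_GS = V_G = 4.95 V.
Assume saturation: I_D = (k_n/2)(V_GS − V_t)² = (1.8/2)×(4.95 − 2.4)² = 0.9×2.55² = 5.85 mA.
V_DS = V_DD − I_D·R_D = 12 − 5.85×0.82 = 7.2 V.
Saturation requires V_DS ≥ V_GS − V_t = 2.55 V; 7.2 ≥ 2.55 ✓.

I_D ≈ 5.9 mA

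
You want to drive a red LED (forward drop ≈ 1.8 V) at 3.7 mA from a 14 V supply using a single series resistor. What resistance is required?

The resistor drops V_S − V_D = 14 − 1.8 = 12.2 V at 3.7 mA.
R = 12.2 V / 3.7 mA = 3.3 kΩ.

R ≈ 3.3 kΩ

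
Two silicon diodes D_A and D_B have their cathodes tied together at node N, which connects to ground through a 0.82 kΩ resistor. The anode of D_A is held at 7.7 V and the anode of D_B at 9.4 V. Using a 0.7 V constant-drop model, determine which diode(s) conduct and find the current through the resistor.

Assume both conduct. Then node N would need to be at both 7.7−0.7 = 7 V and 9.4−0.7 = 8.7 V, which is impossible.
Assume only D_B conducts: V_N = 9.4 − 0.7 = 8.7 V, so I_R = 8.7/0.82 = 10.6 mA.
Check D_A: its anode-to-cathode voltage is 7.7 − 8.7 = -1 V < 0.7 V, so it is off. The assumption is consistent.

Only D_B conducts; I_R ≈ 11 mA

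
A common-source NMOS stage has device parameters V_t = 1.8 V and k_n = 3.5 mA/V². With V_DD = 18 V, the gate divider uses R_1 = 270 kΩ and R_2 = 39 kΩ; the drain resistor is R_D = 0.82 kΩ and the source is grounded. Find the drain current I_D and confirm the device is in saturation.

I_D ≈ 0.39 mA

V_G = V_DD·R_2/(R_1+R_2) = 18×39/309 = 2.27 V. With the source grounded, V_GS = V_G = 2.27 V.
Assume saturation: I_D = (k_n/2)(V_GS − V_t)² = (3.5/2)×(2.27 − 1.8)² = 1.75×0.472² = 0.39 mA.
V_DS = V_DD − I_D·R_D = 18 − 0.39×0.82 = 17.7 V.
Saturation requires V_DS ≥ V_GS − V_t = 0.472 V; 17.7 ≥ 0.472 ✓.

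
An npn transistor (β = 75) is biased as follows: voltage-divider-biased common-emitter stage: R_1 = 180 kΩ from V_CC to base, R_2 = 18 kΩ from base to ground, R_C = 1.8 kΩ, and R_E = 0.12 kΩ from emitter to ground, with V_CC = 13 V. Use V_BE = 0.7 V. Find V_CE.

Thevenize the base divider: V_Th = V_CC·R_2/(R_1+R_2) = 13×18/198 = 1.18 V, R_Th = R_1‖R_2 = 16.4 kΩ.
Base-emitter loop: V_Th = I_B·R_Th + V_BE + (β+1)I_B·R_E, so I_B = (1.18 − 0.7) / (16.4 + 76×0.12) = 0.0189 mA.
I_C = β·I_B = 75×0.0189 = 1.42 mA, and I_E = (β+1)I_B = 1.44 mA.
V_CE = V_CC − I_C·R_C − I_E·R_E = 13 − 1.42×1.8 − 1.44×0.12 = 10.3 V.
V_CE = 10.3 V > 0.2 V confirms active-region operation.

V_CE ≈ 10 V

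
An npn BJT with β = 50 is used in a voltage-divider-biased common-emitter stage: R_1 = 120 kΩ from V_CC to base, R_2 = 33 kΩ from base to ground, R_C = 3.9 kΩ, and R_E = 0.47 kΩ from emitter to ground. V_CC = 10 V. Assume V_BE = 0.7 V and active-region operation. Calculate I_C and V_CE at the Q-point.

Thevenize the base divider: V_Th = V_CC·R_2/(R_1+R_2) = 10×33/153 = 2.16 V, R_Th = R_1‖R_2 = 25.9 kΩ.
Base-emitter loop: V_Th = I_B·R_Th + V_BE + (β+1)I_B·R_E, so I_B = (2.16 − 0.7) / (25.9 + 51×0.47) = 0.0292 mA.
I_C = β·I_B = 50×0.0292 = 1.46 mA, and I_E = (β+1)I_B = 1.49 mA.
V_CE = V_CC − I_C·R_C − I_E·R_E = 10 − 1.46×3.9 − 1.49×0.47 = 3.6 V.
V_CE = 3.6 V > 0.2 V confirms active-region operation.

I_C ≈ 1.5 mA, V_CE ≈ 3.6 V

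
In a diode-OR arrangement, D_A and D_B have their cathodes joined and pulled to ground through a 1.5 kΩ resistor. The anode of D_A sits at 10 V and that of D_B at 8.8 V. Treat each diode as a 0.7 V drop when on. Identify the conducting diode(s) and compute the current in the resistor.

Assume both conduct. Then node N would need to be at both 10−0.7 = 9.3 V and 8.8−0.7 = 8.1 V, which is impossible.
Assume only D_A conducts: V_N = 10 − 0.7 = 9.3 V, so I_R = 9.3/1.5 = 6.2 mA.
Check D_B: its anode-to-cathode voltage is 8.8 − 9.3 = -0.5 V < 0.7 V, so it is off. The assumption is consistent.

Only D_A conducts; I_R ≈ 6.2 mA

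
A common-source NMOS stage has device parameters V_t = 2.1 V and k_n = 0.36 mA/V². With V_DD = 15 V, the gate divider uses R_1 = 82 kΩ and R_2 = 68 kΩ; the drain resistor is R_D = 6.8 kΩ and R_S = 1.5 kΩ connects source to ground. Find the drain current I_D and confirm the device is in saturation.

V_G = V_DD·R_2/(R_1+R_2) = 15×68/150 = 6.8 V.
Assume saturation: I_D = (k_n/2)(V_GS − V_t)² with V_GS = V_G − I_D·R_S = 6.8 − 1.5·I_D.
Substituting gives 0.405·I_D² − 3.54·I_D + 3.98 = 0, with roots I_D = 1.32 or 7.41 mA.
The root I_D = 7.41 mA gives V_GS = -4.32 V ≤ V_t, so take I_D = 1.32 mA.
Then V_GS = 4.81 V and V_DS = V_DD − I_D(R_D+R_S) = 15 − 1.32×8.3 = 4 V.
Saturation requires V_DS ≥ V_GS − V_t = 2.71 V; 4 ≥ 2.71 ✓.

I_D ≈ 1.3 mA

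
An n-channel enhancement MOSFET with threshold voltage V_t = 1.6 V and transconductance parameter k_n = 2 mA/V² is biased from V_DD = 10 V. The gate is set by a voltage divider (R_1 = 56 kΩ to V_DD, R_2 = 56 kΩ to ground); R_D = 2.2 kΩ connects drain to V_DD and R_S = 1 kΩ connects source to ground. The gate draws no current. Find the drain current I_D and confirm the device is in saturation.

V_G = V_DD·R_2/(R_1+R_2) = 10×56/112 = 5 V.
Assume saturation: I_D = (k_n/2)(V_GS − V_t)² with V_GS = V_G − I_D·R_S = 5 − 1·I_D.
Substituting gives 1·I_D² − 7.8·I_D + 11.6 = 0, with roots I_D = 1.99 or 5.81 mA.
The root I_D = 5.81 mA gives V_GS = -0.81 V ≤ V_t, so take I_D = 1.99 mA.
Then V_GS = 3.01 V and V_DS = V_DD − I_D(R_D+R_S) = 10 − 1.99×3.2 = 3.63 V.
Saturation requires V_DS ≥ V_GS − V_t = 1.41 V; 3.63 ≥ 1.41 ✓.

I_D ≈ 2 mA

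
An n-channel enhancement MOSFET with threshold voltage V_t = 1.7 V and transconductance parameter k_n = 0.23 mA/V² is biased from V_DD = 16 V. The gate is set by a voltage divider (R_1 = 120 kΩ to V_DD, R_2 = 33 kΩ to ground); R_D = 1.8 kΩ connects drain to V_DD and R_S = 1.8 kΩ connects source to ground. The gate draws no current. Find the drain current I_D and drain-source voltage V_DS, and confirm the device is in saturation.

I_D ≈ 0.21 mA, V_DS ≈ 15 V

V_G = V_DD·R_2/(R_1+R_2) = 16×33/153 = 3.45 V.
Assume saturation: I_D = (k_n/2)(V_GS − V_t)² with V_GS = V_G − I_D·R_S = 3.45 − 1.8·I_D.
Substituting gives 0.373·I_D² − 1.72·I_D + 0.353 = 0, with roots I_D = 0.214 or 4.42 mA.
The root I_D = 4.42 mA gives V_GS = -4.5 V ≤ V_t, so take I_D = 0.214 mA.
Then V_GS = 3.07 V and V_DS = V_DD − I_D(R_D+R_S) = 16 − 0.214×3.6 = 15.2 V.
Saturation requires V_DS ≥ V_GS − V_t = 1.37 V; 15.2 ≥ 1.37 ✓.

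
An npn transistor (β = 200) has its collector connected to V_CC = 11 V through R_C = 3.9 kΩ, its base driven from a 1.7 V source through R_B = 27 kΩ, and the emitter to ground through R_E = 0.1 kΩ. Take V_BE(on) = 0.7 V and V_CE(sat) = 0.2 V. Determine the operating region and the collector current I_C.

saturation; I_C ≈ 2.7 mA

Assume active: I_B = (1.7 − 0.7)/(27 + 201×0.1) = 0.0212 mA, I_C = β·I_B = 4.25 mA.
Then V_CE = 11 − 4.25×3.9 − 4.27×0.1 = -5.99 V < 0.2 V — the active assumption fails.
Re-solve with V_CE = 0.2 V. KCL at the emitter: V_E/R_E = (V_BB−0.7−V_E)/R_B + (V_CC−0.2−V_E)/R_C, giving V_E = 0.273 V.
I_C = (V_CC − 0.2 − V_E)/R_C = (10.8 − 0.273)/3.9 = 2.7 mA.
Check: I_B = (1 − 0.273)/27 = 0.0269 mA, and β·I_B = 5.39 mA > I_C, confirming saturation.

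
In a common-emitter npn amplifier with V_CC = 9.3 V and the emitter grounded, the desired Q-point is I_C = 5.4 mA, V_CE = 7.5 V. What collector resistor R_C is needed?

Collector loop: V_CC = I_C·R_C + V_CE.
R_C = (V_CC − V_CE)/I_C = (9.3 − 7.5)/5.4 = 0.333 kΩ.

R_C ≈ 0.33 kΩ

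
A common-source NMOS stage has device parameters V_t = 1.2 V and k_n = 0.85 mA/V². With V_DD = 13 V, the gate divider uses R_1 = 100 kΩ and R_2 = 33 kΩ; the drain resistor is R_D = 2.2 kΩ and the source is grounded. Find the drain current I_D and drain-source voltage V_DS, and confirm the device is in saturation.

I_D ≈ 1.7 mA, V_DS ≈ 9.2 V

V_G = V_DD·R_2/(R_1+R_2) = 13×33/133 = 3.23 V. With the source grounded, V_GS = V_G = 3.23 V.
Assume saturation: I_D = (k_n/2)(V_GS − V_t)² = (0.85/2)×(3.23 − 1.2)² = 0.425×2.03² = 1.74 mA.
V_DS = V_DD − I_D·R_D = 13 − 1.74×2.2 = 9.16 V.
Saturation requires V_DS ≥ V_GS − V_t = 2.03 V; 9.16 ≥ 2.03 ✓.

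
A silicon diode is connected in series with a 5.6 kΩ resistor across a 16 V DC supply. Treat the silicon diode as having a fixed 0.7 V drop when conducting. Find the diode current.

I ≈ 2.7 mA

KVL around the loop: 16 = V_D + I·R = 0.7 + I × 5.6 kΩ.
So I = (16 − 0.7) / 5.6 kΩ = 15.3 / 5.6 = 2.73 mA.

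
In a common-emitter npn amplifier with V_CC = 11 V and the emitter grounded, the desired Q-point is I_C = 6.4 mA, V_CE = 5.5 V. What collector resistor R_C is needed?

R_C ≈ 0.86 kΩ

Collector loop: V_CC = I_C·R_C + V_CE.
R_C = (V_CC − V_CE)/I_C = (11 − 5.5)/6.4 = 0.859 kΩ.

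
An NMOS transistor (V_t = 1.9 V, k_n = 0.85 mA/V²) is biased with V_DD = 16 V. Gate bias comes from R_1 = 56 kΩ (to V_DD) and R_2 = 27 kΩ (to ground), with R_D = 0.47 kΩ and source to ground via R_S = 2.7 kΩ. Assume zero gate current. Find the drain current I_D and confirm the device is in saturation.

I_D ≈ 0.74 mA

V_G = V_DD·R_2/(R_1+R_2) = 16×27/83 = 5.2 V.
Assume saturation: I_D = (k_n/2)(V_GS − V_t)² with V_GS = V_G − I_D·R_S = 5.2 − 2.7·I_D.
Substituting gives 3.1·I_D² − 8.58·I_D + 4.64 = 0, with roots I_D = 0.736 or 2.03 mA.
The root I_D = 2.03 mA gives V_GS = -0.288 V ≤ V_t, so take I_D = 0.736 mA.
Then V_GS = 3.22 V and V_DS = V_DD − I_D(R_D+R_S) = 16 − 0.736×3.17 = 13.7 V.
Saturation requires V_DS ≥ V_GS − V_t = 1.32 V; 13.7 ≥ 1.32 ✓.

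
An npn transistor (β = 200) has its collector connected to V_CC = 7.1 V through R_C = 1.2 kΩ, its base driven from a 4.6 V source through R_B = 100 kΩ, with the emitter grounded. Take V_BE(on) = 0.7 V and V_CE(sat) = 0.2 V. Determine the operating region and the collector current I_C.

saturation; I_C ≈ 5.8 mA

Assume active: I_B = (4.6 − 0.7)/100 = 0.039 mA, giving I_C = β·I_B = 7.8 mA.
But then V_CE = 7.1 − 7.8×1.2 = -2.26 V < V_CE(sat) = 0.2 V — impossible in the active region.
So the transistor is saturated. With V_CE = 0.2 V, I_C = (V_CC − 0.2)/R_C = 6.9/1.2 = 5.75 mA.
Check: β·I_B = 7.8 mA > I_C = 5.75 mA, confirming saturation.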